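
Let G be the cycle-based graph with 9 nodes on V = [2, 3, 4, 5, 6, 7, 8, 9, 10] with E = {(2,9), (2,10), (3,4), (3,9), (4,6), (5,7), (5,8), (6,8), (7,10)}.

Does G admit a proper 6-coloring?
Yes, G is 6-colorable

A valid 6-coloring: color 1: [2, 3, 5, 6]; color 2: [4, 8, 9, 10]; color 3: [7].
(χ(G) = 3 ≤ 6.)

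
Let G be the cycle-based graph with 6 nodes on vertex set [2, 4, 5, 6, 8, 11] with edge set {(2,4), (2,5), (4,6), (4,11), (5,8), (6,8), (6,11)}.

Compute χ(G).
Clique number ω(G) = 3 (lower bound: χ ≥ ω).
The clique on [4, 6, 11] has size 3, forcing χ ≥ 3, and the coloring below uses 3 colors, so χ(G) = 3.
A valid 3-coloring: color 1: [4, 5]; color 2: [2, 6]; color 3: [8, 11].

χ(G) = 3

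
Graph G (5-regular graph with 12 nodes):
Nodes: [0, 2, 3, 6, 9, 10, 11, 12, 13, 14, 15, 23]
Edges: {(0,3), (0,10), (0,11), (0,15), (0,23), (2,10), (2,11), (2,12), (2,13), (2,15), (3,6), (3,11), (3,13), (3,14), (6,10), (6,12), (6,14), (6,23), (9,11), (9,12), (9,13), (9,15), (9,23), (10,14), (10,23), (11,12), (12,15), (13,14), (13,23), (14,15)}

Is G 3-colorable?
Suppose a proper 3-coloring c exists. The clique [0, 3, 11] takes 3 distinct colors; by symmetry let c(0) = 1, c(3) = 2, c(11) = 3.
- Vertex 2: neighbors [11] already have colors [3]; try each remaining color.
- Case c(2) = 1:
  - Vertex 12: neighbors [2, 11] already have colors [1, 3] ⇒ c(12) = 2.
  - Vertex 9: neighbors [12, 11] already have colors [2, 3] ⇒ c(9) = 1.
  - Vertex 13: neighbors [2, 3] already have colors [1, 2] ⇒ c(13) = 3.
  - Vertex 14: neighbors [3, 13] already have colors [2, 3] ⇒ c(14) = 1.
  - Vertex 6: neighbors [14, 3] already have colors [1, 2] ⇒ c(6) = 3.
  - Vertex 10: neighbors [0, 6] already have colors [1, 3] ⇒ c(10) = 2.
  - Vertex 23: neighbors [0, 10, 6] already have colors [1, 2, 3] — all 3 colors blocked. Contradiction.
- Case c(2) = 2:
  - Vertex 10: neighbors [0, 2] already have colors [1, 2] ⇒ c(10) = 3.
  - Vertex 6: neighbors [3, 10] already have colors [2, 3] ⇒ c(6) = 1.
  - Vertex 12: neighbors [6, 2, 11] already have colors [1, 2, 3] — all 3 colors blocked. Contradiction.
Every case ends in a contradiction, so G has no proper 3-coloring (χ ≥ 4).

No, G is not 3-colorable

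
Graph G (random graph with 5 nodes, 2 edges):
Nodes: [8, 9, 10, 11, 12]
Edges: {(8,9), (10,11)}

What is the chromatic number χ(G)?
χ(G) = 2

Clique number ω(G) = 2 (lower bound: χ ≥ ω).
The graph is bipartite (no odd cycle), so 2 colors suffice: χ(G) = 2.
A valid 2-coloring: color 1: [8, 11, 12]; color 2: [9, 10].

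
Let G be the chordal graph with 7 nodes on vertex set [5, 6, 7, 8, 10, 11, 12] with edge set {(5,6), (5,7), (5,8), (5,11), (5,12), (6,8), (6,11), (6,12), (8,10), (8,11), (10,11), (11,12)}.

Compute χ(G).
Clique number ω(G) = 4 (lower bound: χ ≥ ω).
The clique on [5, 6, 8, 11] has size 4, forcing χ ≥ 4, and the coloring below uses 4 colors, so χ(G) = 4.
A valid 4-coloring: color 1: [5, 10]; color 2: [7, 11]; color 3: [6]; color 4: [8, 12].

χ(G) = 4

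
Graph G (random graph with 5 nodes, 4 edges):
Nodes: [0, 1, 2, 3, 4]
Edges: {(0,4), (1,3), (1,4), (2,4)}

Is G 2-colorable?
Yes, G is 2-colorable

A valid 2-coloring: color 1: [3, 4]; color 2: [0, 1, 2].
(χ(G) = 2 ≤ 2.)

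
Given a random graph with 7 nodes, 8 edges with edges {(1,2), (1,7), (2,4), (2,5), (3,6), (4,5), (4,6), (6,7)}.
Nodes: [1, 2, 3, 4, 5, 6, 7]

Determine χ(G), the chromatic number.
Clique number ω(G) = 3 (lower bound: χ ≥ ω).
The clique on [2, 4, 5] has size 3, forcing χ ≥ 3, and the coloring below uses 3 colors, so χ(G) = 3.
A valid 3-coloring: color 1: [2, 6]; color 2: [1, 3, 4]; color 3: [5, 7].

χ(G) = 3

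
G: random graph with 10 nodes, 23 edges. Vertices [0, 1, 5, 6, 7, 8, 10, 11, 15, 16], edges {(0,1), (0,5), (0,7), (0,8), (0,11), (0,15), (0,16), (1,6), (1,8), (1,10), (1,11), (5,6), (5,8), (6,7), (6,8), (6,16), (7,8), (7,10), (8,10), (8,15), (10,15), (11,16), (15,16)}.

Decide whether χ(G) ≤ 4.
A valid 4-coloring: color 1: [8, 16]; color 2: [0, 6, 10]; color 3: [1, 5, 7, 15]; color 4: [11].
(χ(G) = 4 ≤ 4.)

Yes, G is 4-colorable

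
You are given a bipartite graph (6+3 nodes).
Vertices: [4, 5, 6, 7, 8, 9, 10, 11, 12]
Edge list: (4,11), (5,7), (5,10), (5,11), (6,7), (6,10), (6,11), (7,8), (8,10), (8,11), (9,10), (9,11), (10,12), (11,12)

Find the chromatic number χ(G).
χ(G) = 2

Clique number ω(G) = 2 (lower bound: χ ≥ ω).
The graph is bipartite (no odd cycle), so 2 colors suffice: χ(G) = 2.
A valid 2-coloring: color 1: [7, 10, 11]; color 2: [4, 5, 6, 8, 9, 12].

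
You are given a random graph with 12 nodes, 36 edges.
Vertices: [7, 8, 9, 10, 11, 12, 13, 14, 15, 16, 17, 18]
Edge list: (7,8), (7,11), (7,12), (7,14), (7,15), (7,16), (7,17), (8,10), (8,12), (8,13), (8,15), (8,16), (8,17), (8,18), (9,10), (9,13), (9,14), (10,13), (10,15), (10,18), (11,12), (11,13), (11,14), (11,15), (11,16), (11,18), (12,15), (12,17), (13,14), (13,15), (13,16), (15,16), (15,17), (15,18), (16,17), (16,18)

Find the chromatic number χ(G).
χ(G) = 5

Clique number ω(G) = 5 (lower bound: χ ≥ ω).
The clique on [7, 8, 15, 16, 17] has size 5, forcing χ ≥ 5, and the coloring below uses 5 colors, so χ(G) = 5.
A valid 5-coloring: color 1: [9, 15]; color 2: [8, 11]; color 3: [10, 12, 14, 16]; color 4: [7, 13, 18]; color 5: [17].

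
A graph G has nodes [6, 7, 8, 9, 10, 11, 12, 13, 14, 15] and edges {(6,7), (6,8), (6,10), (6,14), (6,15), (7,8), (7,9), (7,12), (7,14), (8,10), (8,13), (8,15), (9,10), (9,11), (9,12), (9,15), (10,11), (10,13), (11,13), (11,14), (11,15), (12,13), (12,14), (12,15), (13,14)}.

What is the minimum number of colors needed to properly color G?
χ(G) = 4

Clique number ω(G) = 3 (lower bound: χ ≥ ω).
Suppose a proper 3-coloring c exists. The clique [6, 7, 8] takes 3 distinct colors; by symmetry let c(6) = 1, c(7) = 2, c(8) = 3.
- Vertex 10: neighbors [6, 8] already have colors [1, 3] ⇒ c(10) = 2.
- Vertex 13: neighbors [10, 8] already have colors [2, 3] ⇒ c(13) = 1.
- Vertex 11: neighbors [13, 10] already have colors [1, 2] ⇒ c(11) = 3.
- Vertex 14: neighbors [6, 7, 11] already have colors [1, 2, 3] — all 3 colors blocked. Contradiction.
The forced assignments end in a contradiction, so G has no proper 3-coloring (χ ≥ 4).
The coloring below uses 4 colors, so χ(G) = 4.
A valid 4-coloring: color 1: [6, 9, 13]; color 2: [7, 10, 15]; color 3: [8, 11, 12]; color 4: [14].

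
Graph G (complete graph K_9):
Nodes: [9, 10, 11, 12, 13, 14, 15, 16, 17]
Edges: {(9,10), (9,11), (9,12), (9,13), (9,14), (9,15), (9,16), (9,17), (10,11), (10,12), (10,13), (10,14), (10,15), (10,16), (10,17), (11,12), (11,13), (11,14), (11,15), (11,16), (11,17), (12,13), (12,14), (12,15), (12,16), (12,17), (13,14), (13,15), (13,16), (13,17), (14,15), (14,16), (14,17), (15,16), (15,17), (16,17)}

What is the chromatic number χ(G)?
χ(G) = 9

Clique number ω(G) = 9 (lower bound: χ ≥ ω).
The clique on [9, 10, 11, 12, 13, 14, 15, 16, 17] has size 9, forcing χ ≥ 9, and the coloring below uses 9 colors, so χ(G) = 9.
A valid 9-coloring: color 1: [9]; color 2: [10]; color 3: [13]; color 4: [12]; color 5: [15]; color 6: [16]; color 7: [17]; color 8: [14]; color 9: [11].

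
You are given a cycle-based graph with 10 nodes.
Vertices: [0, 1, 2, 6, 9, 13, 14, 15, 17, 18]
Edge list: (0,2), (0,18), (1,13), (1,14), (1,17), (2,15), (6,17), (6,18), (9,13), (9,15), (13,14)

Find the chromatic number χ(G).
Clique number ω(G) = 3 (lower bound: χ ≥ ω).
The clique on [1, 13, 14] has size 3, forcing χ ≥ 3, and the coloring below uses 3 colors, so χ(G) = 3.
A valid 3-coloring: color 1: [1, 2, 6, 9]; color 2: [0, 13, 15, 17]; color 3: [14, 18].

χ(G) = 3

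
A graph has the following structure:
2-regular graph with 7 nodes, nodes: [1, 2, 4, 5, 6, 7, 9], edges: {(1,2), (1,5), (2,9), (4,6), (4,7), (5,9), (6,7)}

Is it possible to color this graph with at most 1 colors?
The clique on vertices [4, 6, 7] has size 3 > 1, so it alone needs 3 colors.

No, G is not 1-colorable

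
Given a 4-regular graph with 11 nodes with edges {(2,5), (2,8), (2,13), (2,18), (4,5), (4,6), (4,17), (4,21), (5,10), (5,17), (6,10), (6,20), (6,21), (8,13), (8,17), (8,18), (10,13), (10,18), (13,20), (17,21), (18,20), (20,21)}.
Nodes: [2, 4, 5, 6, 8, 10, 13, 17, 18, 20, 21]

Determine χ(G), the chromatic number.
χ(G) = 3

Clique number ω(G) = 3 (lower bound: χ ≥ ω).
The clique on [2, 8, 18] has size 3, forcing χ ≥ 3, and the coloring below uses 3 colors, so χ(G) = 3.
A valid 3-coloring: color 1: [2, 4, 10, 20]; color 2: [6, 13, 17, 18]; color 3: [5, 8, 21].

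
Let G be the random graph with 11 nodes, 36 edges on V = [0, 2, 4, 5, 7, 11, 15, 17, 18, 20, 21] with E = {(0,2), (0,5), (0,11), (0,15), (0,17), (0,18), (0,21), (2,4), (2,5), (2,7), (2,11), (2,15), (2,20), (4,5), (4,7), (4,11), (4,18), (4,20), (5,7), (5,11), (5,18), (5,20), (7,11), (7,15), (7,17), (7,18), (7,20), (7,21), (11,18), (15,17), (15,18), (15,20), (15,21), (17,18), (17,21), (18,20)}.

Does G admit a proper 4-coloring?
The clique on vertices [2, 4, 5, 7, 11] has size 5 > 4, so it alone needs 5 colors.

No, G is not 4-colorable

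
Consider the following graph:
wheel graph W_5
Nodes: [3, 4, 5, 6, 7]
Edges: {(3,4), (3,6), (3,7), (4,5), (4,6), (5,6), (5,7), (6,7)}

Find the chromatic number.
χ(G) = 3

Clique number ω(G) = 3 (lower bound: χ ≥ ω).
The clique on [3, 4, 6] has size 3, forcing χ ≥ 3, and the coloring below uses 3 colors, so χ(G) = 3.
A valid 3-coloring: color 1: [6]; color 2: [3, 5]; color 3: [4, 7].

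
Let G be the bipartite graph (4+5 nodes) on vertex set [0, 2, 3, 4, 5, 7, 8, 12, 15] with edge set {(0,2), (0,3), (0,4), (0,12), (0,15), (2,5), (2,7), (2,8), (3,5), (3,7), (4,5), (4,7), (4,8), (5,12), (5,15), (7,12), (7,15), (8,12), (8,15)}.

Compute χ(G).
χ(G) = 2

Clique number ω(G) = 2 (lower bound: χ ≥ ω).
The graph is bipartite (no odd cycle), so 2 colors suffice: χ(G) = 2.
A valid 2-coloring: color 1: [0, 5, 7, 8]; color 2: [2, 3, 4, 12, 15].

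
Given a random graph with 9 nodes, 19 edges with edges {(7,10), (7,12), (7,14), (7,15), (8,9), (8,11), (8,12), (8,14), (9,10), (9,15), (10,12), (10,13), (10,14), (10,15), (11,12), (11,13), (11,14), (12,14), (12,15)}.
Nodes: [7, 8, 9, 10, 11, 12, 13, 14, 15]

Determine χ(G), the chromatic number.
χ(G) = 4

Clique number ω(G) = 4 (lower bound: χ ≥ ω).
The clique on [8, 11, 12, 14] has size 4, forcing χ ≥ 4, and the coloring below uses 4 colors, so χ(G) = 4.
A valid 4-coloring: color 1: [8, 10]; color 2: [9, 12, 13]; color 3: [14, 15]; color 4: [7, 11].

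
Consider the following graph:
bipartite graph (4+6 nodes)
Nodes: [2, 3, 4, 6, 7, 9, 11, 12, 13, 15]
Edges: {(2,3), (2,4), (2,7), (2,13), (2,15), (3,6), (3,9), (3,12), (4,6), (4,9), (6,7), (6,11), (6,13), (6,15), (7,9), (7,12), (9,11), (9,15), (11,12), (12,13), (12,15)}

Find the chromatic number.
Clique number ω(G) = 2 (lower bound: χ ≥ ω).
The graph is bipartite (no odd cycle), so 2 colors suffice: χ(G) = 2.
A valid 2-coloring: color 1: [2, 6, 9, 12]; color 2: [3, 4, 7, 11, 13, 15].

χ(G) = 2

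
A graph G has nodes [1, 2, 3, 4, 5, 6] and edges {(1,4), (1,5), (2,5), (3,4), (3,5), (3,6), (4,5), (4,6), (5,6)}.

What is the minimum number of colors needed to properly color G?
Clique number ω(G) = 4 (lower bound: χ ≥ ω).
The clique on [3, 4, 5, 6] has size 4, forcing χ ≥ 4, and the coloring below uses 4 colors, so χ(G) = 4.
A valid 4-coloring: color 1: [5]; color 2: [2, 4]; color 3: [1, 3]; color 4: [6].

χ(G) = 4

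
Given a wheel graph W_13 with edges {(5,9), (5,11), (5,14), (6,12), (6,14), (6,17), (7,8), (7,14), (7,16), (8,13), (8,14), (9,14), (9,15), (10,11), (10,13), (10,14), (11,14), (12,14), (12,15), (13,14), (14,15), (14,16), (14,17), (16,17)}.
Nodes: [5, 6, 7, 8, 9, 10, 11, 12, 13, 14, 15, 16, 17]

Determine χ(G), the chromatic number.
Clique number ω(G) = 3 (lower bound: χ ≥ ω).
The clique on [5, 9, 14] has size 3, forcing χ ≥ 3, and the coloring below uses 3 colors, so χ(G) = 3.
A valid 3-coloring: color 1: [14]; color 2: [7, 9, 11, 12, 13, 17]; color 3: [5, 6, 8, 10, 15, 16].

χ(G) = 3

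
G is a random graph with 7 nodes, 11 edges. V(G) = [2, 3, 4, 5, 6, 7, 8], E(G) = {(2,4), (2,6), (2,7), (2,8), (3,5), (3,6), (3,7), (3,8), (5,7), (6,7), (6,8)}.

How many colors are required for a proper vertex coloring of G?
Clique number ω(G) = 3 (lower bound: χ ≥ ω).
The clique on [2, 6, 8] has size 3, forcing χ ≥ 3, and the coloring below uses 3 colors, so χ(G) = 3.
A valid 3-coloring: color 1: [2, 3]; color 2: [4, 7, 8]; color 3: [5, 6].

χ(G) = 3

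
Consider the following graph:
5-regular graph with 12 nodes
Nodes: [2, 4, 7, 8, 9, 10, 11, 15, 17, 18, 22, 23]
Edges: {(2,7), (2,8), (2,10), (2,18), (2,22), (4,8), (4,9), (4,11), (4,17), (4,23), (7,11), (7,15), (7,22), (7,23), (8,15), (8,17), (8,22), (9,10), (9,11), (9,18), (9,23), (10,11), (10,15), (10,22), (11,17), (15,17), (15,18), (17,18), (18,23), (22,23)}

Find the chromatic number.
χ(G) = 4

Clique number ω(G) = 3 (lower bound: χ ≥ ω).
Suppose a proper 3-coloring c exists. The clique [2, 7, 22] takes 3 distinct colors; by symmetry let c(2) = 1, c(7) = 2, c(22) = 3.
- Vertex 8: neighbors [2, 22] already have colors [1, 3] ⇒ c(8) = 2.
- Vertex 10: neighbors [2, 22] already have colors [1, 3] ⇒ c(10) = 2.
- Vertex 23: neighbors [7, 22] already have colors [2, 3] ⇒ c(23) = 1.
- Vertex 4: neighbors [23, 8] already have colors [1, 2] ⇒ c(4) = 3.
- Vertex 9: neighbors [23, 10, 4] already have colors [1, 2, 3] — all 3 colors blocked. Contradiction.
The forced assignments end in a contradiction, so G has no proper 3-coloring (χ ≥ 4).
The coloring below uses 4 colors, so χ(G) = 4.
A valid 4-coloring: color 1: [4, 7, 10, 18]; color 2: [2, 9, 17]; color 3: [11, 15, 22]; color 4: [8, 23].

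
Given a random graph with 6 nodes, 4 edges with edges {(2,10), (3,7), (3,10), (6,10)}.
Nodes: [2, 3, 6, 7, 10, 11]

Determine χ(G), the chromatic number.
Clique number ω(G) = 2 (lower bound: χ ≥ ω).
The graph is bipartite (no odd cycle), so 2 colors suffice: χ(G) = 2.
A valid 2-coloring: color 1: [7, 10, 11]; color 2: [2, 3, 6].

χ(G) = 2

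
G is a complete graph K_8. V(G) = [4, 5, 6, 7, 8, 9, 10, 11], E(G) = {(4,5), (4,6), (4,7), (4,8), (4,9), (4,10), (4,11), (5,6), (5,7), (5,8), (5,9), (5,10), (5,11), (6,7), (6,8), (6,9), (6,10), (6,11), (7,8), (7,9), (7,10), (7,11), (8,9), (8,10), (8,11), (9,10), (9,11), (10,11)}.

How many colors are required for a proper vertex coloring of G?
χ(G) = 8

Clique number ω(G) = 8 (lower bound: χ ≥ ω).
The clique on [4, 5, 6, 7, 8, 9, 10, 11] has size 8, forcing χ ≥ 8, and the coloring below uses 8 colors, so χ(G) = 8.
A valid 8-coloring: color 1: [10]; color 2: [11]; color 3: [6]; color 4: [8]; color 5: [7]; color 6: [4]; color 7: [9]; color 8: [5].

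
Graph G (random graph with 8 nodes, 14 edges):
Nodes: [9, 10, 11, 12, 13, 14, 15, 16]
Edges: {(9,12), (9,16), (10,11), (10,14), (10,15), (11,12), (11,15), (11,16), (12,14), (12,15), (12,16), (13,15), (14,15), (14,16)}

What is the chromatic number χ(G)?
χ(G) = 3

Clique number ω(G) = 3 (lower bound: χ ≥ ω).
The clique on [10, 11, 15] has size 3, forcing χ ≥ 3, and the coloring below uses 3 colors, so χ(G) = 3.
A valid 3-coloring: color 1: [10, 12, 13]; color 2: [15, 16]; color 3: [9, 11, 14].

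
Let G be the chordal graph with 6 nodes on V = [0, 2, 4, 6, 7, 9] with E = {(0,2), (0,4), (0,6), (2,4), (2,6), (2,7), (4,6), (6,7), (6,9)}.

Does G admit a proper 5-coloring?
Yes, G is 5-colorable

A valid 5-coloring: color 1: [6]; color 2: [2, 9]; color 3: [4, 7]; color 4: [0].
(χ(G) = 4 ≤ 5.)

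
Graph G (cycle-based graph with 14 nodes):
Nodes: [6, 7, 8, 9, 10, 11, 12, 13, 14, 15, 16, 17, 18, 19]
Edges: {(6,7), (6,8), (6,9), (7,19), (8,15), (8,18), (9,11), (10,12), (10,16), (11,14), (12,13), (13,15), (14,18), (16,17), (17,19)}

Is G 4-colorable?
Yes, G is 4-colorable

A valid 4-coloring: color 1: [6, 11, 12, 15, 16, 18, 19]; color 2: [7, 8, 9, 10, 13, 14, 17].
(χ(G) = 2 ≤ 4.)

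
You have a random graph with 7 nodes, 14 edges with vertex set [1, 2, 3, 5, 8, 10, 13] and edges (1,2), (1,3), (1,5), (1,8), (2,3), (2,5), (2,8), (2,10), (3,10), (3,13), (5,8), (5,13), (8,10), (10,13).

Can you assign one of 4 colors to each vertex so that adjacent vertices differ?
Yes, G is 4-colorable

A valid 4-coloring: color 1: [2, 13]; color 2: [5, 10]; color 3: [3, 8]; color 4: [1].
(χ(G) = 4 ≤ 4.)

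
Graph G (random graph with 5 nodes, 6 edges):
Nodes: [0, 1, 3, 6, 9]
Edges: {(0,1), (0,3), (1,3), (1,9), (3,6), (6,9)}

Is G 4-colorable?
Yes, G is 4-colorable

A valid 4-coloring: color 1: [1, 6]; color 2: [3, 9]; color 3: [0].
(χ(G) = 3 ≤ 4.)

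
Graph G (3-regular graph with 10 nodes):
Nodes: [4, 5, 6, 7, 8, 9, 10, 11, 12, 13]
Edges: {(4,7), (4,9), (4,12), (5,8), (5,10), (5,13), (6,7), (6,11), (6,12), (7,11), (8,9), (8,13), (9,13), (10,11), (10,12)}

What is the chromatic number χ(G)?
χ(G) = 3

Clique number ω(G) = 3 (lower bound: χ ≥ ω).
The clique on [5, 8, 13] has size 3, forcing χ ≥ 3, and the coloring below uses 3 colors, so χ(G) = 3.
A valid 3-coloring: color 1: [4, 6, 8, 10]; color 2: [7, 12, 13]; color 3: [5, 9, 11].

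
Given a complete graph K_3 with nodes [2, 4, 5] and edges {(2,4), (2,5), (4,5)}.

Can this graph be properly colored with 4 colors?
Yes, G is 4-colorable

A valid 4-coloring: color 1: [2]; color 2: [4]; color 3: [5].
(χ(G) = 3 ≤ 4.)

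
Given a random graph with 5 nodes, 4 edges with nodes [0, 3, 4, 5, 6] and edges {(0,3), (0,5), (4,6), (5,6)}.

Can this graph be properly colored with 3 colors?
A valid 3-coloring: color 1: [0, 6]; color 2: [3, 4, 5].
(χ(G) = 2 ≤ 3.)

Yes, G is 3-colorable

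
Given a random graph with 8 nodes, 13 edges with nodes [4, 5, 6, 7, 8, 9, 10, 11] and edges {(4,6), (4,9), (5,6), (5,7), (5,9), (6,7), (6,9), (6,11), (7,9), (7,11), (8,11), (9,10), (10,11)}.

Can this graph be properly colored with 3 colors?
The clique on vertices [5, 6, 7, 9] has size 4 > 3, so it alone needs 4 colors.

No, G is not 3-colorable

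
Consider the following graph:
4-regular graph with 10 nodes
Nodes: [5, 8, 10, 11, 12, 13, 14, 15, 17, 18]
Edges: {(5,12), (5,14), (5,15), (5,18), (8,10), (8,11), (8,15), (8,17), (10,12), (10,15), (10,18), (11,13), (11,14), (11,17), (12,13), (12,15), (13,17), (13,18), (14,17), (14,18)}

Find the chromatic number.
χ(G) = 4

Clique number ω(G) = 3 (lower bound: χ ≥ ω).
Suppose a proper 3-coloring c exists. The clique [5, 12, 15] takes 3 distinct colors; by symmetry let c(5) = 1, c(12) = 2, c(15) = 3.
- Vertex 10: neighbors [12, 15] already have colors [2, 3] ⇒ c(10) = 1.
- Vertex 8: neighbors [10, 15] already have colors [1, 3] ⇒ c(8) = 2.
- Vertex 11: neighbors [8] already have colors [2]; try each remaining color.
- Case c(11) = 1:
  - Vertex 13: neighbors [11, 12] already have colors [1, 2] ⇒ c(13) = 3.
  - Vertex 17: neighbors [11, 8, 13] already have colors [1, 2, 3] — all 3 colors blocked. Contradiction.
- Case c(11) = 3:
  - Vertex 13: neighbors [12, 11] already have colors [2, 3] ⇒ c(13) = 1.
  - Vertex 17: neighbors [13, 8, 11] already have colors [1, 2, 3] — all 3 colors blocked. Contradiction.
Every case ends in a contradiction, so G has no proper 3-coloring (χ ≥ 4).
The coloring below uses 4 colors, so χ(G) = 4.
A valid 4-coloring: color 1: [5, 10, 17]; color 2: [11, 15, 18]; color 3: [8, 12, 14]; color 4: [13].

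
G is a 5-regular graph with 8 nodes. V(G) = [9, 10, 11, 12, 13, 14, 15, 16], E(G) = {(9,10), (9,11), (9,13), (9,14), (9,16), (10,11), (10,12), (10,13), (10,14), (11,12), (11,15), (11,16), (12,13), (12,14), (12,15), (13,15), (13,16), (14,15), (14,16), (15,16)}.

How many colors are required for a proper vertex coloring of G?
χ(G) = 4

Clique number ω(G) = 3 (lower bound: χ ≥ ω).
Odd cycle [12, 15, 16, 9, 10] needs 3 colors (χ ≥ 3).
Vertex 11 is adjacent to every vertex of [9, 10, 12, 15, 16], which already need 3 colors among themselves, so 11 needs a new color (χ ≥ 4).
The coloring below uses 4 colors, so χ(G) = 4.
A valid 4-coloring: color 1: [9, 15]; color 2: [10, 16]; color 3: [11, 13, 14]; color 4: [12].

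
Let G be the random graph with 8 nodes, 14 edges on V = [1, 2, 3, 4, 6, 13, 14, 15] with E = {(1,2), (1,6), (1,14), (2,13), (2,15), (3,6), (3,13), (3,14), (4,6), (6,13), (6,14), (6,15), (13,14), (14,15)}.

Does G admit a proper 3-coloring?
The clique on vertices [3, 6, 13, 14] has size 4 > 3, so it alone needs 4 colors.

No, G is not 3-colorable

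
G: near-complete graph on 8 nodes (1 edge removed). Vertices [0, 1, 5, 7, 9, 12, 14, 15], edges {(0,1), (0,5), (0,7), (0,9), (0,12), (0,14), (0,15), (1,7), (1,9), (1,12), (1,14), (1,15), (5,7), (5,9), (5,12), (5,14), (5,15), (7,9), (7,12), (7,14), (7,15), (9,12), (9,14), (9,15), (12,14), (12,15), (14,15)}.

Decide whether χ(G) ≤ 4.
The clique on vertices [0, 1, 7, 9, 12, 14, 15] has size 7 > 4, so it alone needs 7 colors.

No, G is not 4-colorable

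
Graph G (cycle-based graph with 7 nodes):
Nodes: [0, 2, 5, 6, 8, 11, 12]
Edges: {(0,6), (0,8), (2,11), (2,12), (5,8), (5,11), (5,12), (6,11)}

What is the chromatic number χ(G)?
χ(G) = 3

Clique number ω(G) = 2 (lower bound: χ ≥ ω).
Odd cycle [8, 0, 6, 11, 5] needs 3 colors (χ ≥ 3).
The coloring below uses 3 colors, so χ(G) = 3.
A valid 3-coloring: color 1: [0, 2, 5]; color 2: [8, 11, 12]; color 3: [6].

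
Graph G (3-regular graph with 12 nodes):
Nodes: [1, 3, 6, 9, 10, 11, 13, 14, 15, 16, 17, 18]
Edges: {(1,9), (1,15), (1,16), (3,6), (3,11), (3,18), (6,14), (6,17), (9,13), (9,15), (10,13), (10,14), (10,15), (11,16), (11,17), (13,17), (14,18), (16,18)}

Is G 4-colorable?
Yes, G is 4-colorable

A valid 4-coloring: color 1: [1, 6, 11, 13, 18]; color 2: [3, 9, 10, 16, 17]; color 3: [14, 15].
(χ(G) = 3 ≤ 4.)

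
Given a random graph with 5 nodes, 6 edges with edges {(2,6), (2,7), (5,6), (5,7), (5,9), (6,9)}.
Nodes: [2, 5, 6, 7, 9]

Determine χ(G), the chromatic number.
χ(G) = 3

Clique number ω(G) = 3 (lower bound: χ ≥ ω).
The clique on [5, 6, 9] has size 3, forcing χ ≥ 3, and the coloring below uses 3 colors, so χ(G) = 3.
A valid 3-coloring: color 1: [2, 5]; color 2: [6, 7]; color 3: [9].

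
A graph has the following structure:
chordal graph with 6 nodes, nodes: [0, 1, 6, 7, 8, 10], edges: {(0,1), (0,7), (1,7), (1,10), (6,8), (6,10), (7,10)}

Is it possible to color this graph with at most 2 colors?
No, G is not 2-colorable

The clique on vertices [0, 1, 7] has size 3 > 2, so it alone needs 3 colors.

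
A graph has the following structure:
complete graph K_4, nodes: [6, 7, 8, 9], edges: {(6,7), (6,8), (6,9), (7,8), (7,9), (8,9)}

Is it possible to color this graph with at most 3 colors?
The clique on vertices [6, 7, 8, 9] has size 4 > 3, so it alone needs 4 colors.

No, G is not 3-colorable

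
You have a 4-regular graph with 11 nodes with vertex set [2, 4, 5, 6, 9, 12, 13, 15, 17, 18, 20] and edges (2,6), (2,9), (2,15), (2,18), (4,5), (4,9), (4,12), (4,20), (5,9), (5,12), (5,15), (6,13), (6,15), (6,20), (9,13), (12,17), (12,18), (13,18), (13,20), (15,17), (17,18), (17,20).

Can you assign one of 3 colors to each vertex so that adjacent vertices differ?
Yes, G is 3-colorable

A valid 3-coloring: color 1: [2, 5, 13, 17]; color 2: [9, 12, 15, 20]; color 3: [4, 6, 18].
(χ(G) = 3 ≤ 3.)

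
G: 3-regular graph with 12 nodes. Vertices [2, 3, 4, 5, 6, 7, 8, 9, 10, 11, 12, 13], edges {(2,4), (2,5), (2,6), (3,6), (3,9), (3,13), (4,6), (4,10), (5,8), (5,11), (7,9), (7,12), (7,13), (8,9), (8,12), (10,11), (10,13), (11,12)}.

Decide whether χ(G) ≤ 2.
No, G is not 2-colorable

The clique on vertices [2, 4, 6] has size 3 > 2, so it alone needs 3 colors.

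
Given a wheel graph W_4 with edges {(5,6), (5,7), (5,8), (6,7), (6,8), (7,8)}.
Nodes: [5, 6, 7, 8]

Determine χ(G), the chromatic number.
Clique number ω(G) = 4 (lower bound: χ ≥ ω).
The clique on [5, 6, 7, 8] has size 4, forcing χ ≥ 4, and the coloring below uses 4 colors, so χ(G) = 4.
A valid 4-coloring: color 1: [6]; color 2: [7]; color 3: [5]; color 4: [8].

χ(G) = 4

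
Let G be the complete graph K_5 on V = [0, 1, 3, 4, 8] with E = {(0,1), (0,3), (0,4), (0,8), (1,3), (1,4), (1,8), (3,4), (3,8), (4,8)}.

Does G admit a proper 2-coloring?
No, G is not 2-colorable

The clique on vertices [0, 1, 3, 4, 8] has size 5 > 2, so it alone needs 5 colors.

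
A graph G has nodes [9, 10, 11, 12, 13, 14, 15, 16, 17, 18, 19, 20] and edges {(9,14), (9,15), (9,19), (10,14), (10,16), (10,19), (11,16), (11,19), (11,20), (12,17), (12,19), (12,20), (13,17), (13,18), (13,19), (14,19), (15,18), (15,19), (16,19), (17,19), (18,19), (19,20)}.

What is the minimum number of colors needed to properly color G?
Clique number ω(G) = 3 (lower bound: χ ≥ ω).
Odd cycle [17, 13, 18, 15, 9, 14, 10, 16, 11, 20, 12] needs 3 colors (χ ≥ 3).
Vertex 19 is adjacent to every vertex of [9, 10, 11, 12, 13, 14, 15, 16, 17, 18, 20], which already need 3 colors among themselves, so 19 needs a new color (χ ≥ 4).
The coloring below uses 4 colors, so χ(G) = 4.
A valid 4-coloring: color 1: [19]; color 2: [9, 10, 17, 18, 20]; color 3: [12, 13, 14, 15, 16]; color 4: [11].

χ(G) = 4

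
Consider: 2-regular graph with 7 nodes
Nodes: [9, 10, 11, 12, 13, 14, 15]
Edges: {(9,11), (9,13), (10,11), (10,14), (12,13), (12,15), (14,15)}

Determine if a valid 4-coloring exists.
Yes, G is 4-colorable

A valid 4-coloring: color 1: [11, 13, 14]; color 2: [9, 10, 12]; color 3: [15].
(χ(G) = 3 ≤ 4.)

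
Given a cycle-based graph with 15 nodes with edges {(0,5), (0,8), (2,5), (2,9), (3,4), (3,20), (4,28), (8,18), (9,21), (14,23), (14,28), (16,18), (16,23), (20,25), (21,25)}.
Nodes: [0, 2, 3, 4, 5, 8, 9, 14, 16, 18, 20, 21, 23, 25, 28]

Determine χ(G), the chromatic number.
Clique number ω(G) = 2 (lower bound: χ ≥ ω).
Odd cycle [5, 0, 8, 18, 16, 23, 14, 28, 4, 3, 20, 25, 21, 9, 2] needs 3 colors (χ ≥ 3).
The coloring below uses 3 colors, so χ(G) = 3.
A valid 3-coloring: color 1: [4, 5, 8, 9, 14, 16, 20]; color 2: [0, 2, 3, 18, 23, 25, 28]; color 3: [21].

χ(G) = 3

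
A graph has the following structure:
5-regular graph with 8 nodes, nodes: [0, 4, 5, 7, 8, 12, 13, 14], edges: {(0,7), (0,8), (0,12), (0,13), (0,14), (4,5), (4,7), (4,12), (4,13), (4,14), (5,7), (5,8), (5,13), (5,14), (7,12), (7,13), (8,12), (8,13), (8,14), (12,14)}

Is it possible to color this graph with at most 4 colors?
A valid 4-coloring: color 1: [7, 14]; color 2: [12, 13]; color 3: [0, 5]; color 4: [4, 8].
(χ(G) = 4 ≤ 4.)

Yes, G is 4-colorable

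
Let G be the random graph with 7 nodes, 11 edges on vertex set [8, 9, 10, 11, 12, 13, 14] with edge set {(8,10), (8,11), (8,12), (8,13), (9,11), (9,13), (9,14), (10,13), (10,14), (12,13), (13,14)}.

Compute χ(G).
Clique number ω(G) = 3 (lower bound: χ ≥ ω).
The clique on [8, 10, 13] has size 3, forcing χ ≥ 3, and the coloring below uses 3 colors, so χ(G) = 3.
A valid 3-coloring: color 1: [11, 13]; color 2: [8, 14]; color 3: [9, 10, 12].

χ(G) = 3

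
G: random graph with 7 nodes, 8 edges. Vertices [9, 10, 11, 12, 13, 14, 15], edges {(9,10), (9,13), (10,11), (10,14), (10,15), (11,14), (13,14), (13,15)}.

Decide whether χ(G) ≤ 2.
The clique on vertices [10, 11, 14] has size 3 > 2, so it alone needs 3 colors.

No, G is not 2-colorable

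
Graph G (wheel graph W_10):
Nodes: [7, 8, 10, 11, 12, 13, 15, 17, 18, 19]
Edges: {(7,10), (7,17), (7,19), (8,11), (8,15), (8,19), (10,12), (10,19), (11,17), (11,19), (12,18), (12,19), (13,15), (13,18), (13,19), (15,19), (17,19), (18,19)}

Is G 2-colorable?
The clique on vertices [7, 17, 19] has size 3 > 2, so it alone needs 3 colors.

No, G is not 2-colorable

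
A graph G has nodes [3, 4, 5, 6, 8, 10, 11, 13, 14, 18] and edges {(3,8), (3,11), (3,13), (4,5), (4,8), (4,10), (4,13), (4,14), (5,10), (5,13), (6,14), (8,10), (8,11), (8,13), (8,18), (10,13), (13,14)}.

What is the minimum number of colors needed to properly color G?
χ(G) = 4

Clique number ω(G) = 4 (lower bound: χ ≥ ω).
The clique on [4, 8, 10, 13] has size 4, forcing χ ≥ 4, and the coloring below uses 4 colors, so χ(G) = 4.
A valid 4-coloring: color 1: [6, 11, 13, 18]; color 2: [5, 8, 14]; color 3: [3, 4]; color 4: [10].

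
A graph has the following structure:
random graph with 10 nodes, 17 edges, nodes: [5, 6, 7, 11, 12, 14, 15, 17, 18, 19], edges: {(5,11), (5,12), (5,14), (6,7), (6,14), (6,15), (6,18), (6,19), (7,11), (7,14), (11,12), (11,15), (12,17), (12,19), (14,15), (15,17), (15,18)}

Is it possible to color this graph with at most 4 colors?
Yes, G is 4-colorable

A valid 4-coloring: color 1: [5, 6, 17]; color 2: [7, 12, 15]; color 3: [11, 14, 18, 19].
(χ(G) = 3 ≤ 4.)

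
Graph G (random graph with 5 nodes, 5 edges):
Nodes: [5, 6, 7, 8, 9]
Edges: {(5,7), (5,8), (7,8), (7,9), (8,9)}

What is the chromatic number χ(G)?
Clique number ω(G) = 3 (lower bound: χ ≥ ω).
The clique on [7, 8, 9] has size 3, forcing χ ≥ 3, and the coloring below uses 3 colors, so χ(G) = 3.
A valid 3-coloring: color 1: [6, 8]; color 2: [7]; color 3: [5, 9].

χ(G) = 3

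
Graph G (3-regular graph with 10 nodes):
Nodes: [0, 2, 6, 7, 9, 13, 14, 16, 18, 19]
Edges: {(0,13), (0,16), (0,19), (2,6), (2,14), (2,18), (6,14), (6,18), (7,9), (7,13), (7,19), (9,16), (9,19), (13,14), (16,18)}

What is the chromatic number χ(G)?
Clique number ω(G) = 3 (lower bound: χ ≥ ω).
The clique on [2, 6, 18] has size 3, forcing χ ≥ 3, and the coloring below uses 3 colors, so χ(G) = 3.
A valid 3-coloring: color 1: [0, 7, 14, 18]; color 2: [6, 13, 16, 19]; color 3: [2, 9].

χ(G) = 3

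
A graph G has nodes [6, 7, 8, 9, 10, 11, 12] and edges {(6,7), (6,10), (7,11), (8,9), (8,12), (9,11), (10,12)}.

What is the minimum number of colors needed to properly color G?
χ(G) = 3

Clique number ω(G) = 2 (lower bound: χ ≥ ω).
Odd cycle [6, 10, 12, 8, 9, 11, 7] needs 3 colors (χ ≥ 3).
The coloring below uses 3 colors, so χ(G) = 3.
A valid 3-coloring: color 1: [6, 11, 12]; color 2: [7, 8, 10]; color 3: [9].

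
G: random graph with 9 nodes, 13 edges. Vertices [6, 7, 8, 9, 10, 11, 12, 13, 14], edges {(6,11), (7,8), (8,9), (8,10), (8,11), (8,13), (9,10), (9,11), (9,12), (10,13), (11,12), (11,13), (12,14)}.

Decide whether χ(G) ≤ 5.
Yes, G is 5-colorable

A valid 5-coloring: color 1: [7, 10, 11, 14]; color 2: [6, 8, 12]; color 3: [9, 13].
(χ(G) = 3 ≤ 5.)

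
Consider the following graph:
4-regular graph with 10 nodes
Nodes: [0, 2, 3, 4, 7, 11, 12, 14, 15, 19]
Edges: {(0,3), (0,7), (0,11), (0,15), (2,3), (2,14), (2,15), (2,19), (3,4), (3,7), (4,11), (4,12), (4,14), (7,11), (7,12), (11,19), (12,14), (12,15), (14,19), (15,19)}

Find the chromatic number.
χ(G) = 3

Clique number ω(G) = 3 (lower bound: χ ≥ ω).
The clique on [0, 7, 11] has size 3, forcing χ ≥ 3, and the coloring below uses 3 colors, so χ(G) = 3.
A valid 3-coloring: color 1: [3, 11, 14, 15]; color 2: [2, 4, 7]; color 3: [0, 12, 19].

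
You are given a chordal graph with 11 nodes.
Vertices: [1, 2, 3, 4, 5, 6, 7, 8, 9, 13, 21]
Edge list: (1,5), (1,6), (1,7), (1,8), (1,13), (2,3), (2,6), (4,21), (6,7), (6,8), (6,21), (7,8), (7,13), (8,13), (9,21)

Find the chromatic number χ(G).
χ(G) = 4

Clique number ω(G) = 4 (lower bound: χ ≥ ω).
The clique on [1, 7, 8, 13] has size 4, forcing χ ≥ 4, and the coloring below uses 4 colors, so χ(G) = 4.
A valid 4-coloring: color 1: [1, 2, 21]; color 2: [3, 4, 5, 6, 9, 13]; color 3: [7]; color 4: [8].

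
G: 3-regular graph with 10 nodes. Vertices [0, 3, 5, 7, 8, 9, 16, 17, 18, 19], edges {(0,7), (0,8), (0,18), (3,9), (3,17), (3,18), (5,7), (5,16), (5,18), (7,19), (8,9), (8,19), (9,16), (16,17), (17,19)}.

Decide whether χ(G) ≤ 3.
A valid 3-coloring: color 1: [7, 9, 17, 18]; color 2: [0, 3, 16, 19]; color 3: [5, 8].
(χ(G) = 3 ≤ 3.)

Yes, G is 3-colorable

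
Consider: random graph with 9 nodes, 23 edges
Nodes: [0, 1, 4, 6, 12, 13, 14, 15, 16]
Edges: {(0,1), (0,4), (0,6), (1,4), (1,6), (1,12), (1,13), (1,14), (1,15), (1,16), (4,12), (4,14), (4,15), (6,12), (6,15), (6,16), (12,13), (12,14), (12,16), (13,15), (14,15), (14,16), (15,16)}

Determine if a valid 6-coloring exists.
A valid 6-coloring: color 1: [1]; color 2: [0, 12, 15]; color 3: [4, 13, 16]; color 4: [6, 14].
(χ(G) = 4 ≤ 6.)

Yes, G is 6-colorable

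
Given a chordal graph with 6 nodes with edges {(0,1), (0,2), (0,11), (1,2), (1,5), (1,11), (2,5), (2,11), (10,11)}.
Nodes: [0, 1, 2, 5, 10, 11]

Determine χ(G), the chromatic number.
Clique number ω(G) = 4 (lower bound: χ ≥ ω).
The clique on [0, 1, 2, 11] has size 4, forcing χ ≥ 4, and the coloring below uses 4 colors, so χ(G) = 4.
A valid 4-coloring: color 1: [2, 10]; color 2: [1]; color 3: [5, 11]; color 4: [0].

χ(G) = 4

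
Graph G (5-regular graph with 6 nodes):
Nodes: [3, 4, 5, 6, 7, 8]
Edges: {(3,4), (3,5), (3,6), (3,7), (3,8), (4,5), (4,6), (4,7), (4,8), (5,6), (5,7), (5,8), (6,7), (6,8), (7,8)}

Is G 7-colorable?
A valid 7-coloring: color 1: [7]; color 2: [6]; color 3: [4]; color 4: [3]; color 5: [8]; color 6: [5].
(χ(G) = 6 ≤ 7.)

Yes, G is 7-colorable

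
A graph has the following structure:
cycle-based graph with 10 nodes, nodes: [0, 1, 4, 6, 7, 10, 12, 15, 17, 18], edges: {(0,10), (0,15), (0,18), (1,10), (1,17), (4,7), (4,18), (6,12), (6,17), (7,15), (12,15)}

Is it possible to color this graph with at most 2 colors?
No, G is not 2-colorable

Odd cycle [7, 4, 18, 0, 15] needs 3 colors (χ ≥ 3).
Hence χ(G) ≥ 3 > 2, so no proper 2-coloring exists.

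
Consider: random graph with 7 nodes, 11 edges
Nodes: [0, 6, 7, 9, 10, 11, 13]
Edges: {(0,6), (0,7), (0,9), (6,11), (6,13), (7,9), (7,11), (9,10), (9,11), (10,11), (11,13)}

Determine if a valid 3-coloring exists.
Yes, G is 3-colorable

A valid 3-coloring: color 1: [0, 11]; color 2: [9, 13]; color 3: [6, 7, 10].
(χ(G) = 3 ≤ 3.)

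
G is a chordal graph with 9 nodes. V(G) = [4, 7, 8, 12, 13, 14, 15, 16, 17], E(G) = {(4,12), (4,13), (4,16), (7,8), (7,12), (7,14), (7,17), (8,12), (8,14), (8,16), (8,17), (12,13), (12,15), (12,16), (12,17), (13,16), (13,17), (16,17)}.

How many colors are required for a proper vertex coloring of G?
Clique number ω(G) = 4 (lower bound: χ ≥ ω).
The clique on [8, 12, 16, 17] has size 4, forcing χ ≥ 4, and the coloring below uses 4 colors, so χ(G) = 4.
A valid 4-coloring: color 1: [12, 14]; color 2: [4, 15, 17]; color 3: [8, 13]; color 4: [7, 16].

χ(G) = 4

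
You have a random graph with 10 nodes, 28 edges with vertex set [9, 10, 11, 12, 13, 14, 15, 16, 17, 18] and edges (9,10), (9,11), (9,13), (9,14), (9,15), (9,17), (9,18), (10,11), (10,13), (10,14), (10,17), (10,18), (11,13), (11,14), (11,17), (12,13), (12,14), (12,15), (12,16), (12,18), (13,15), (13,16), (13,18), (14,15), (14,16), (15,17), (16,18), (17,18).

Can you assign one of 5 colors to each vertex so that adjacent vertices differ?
A valid 5-coloring: color 1: [9, 12]; color 2: [13, 14, 17]; color 3: [10, 15, 16]; color 4: [11, 18].
(χ(G) = 4 ≤ 5.)

Yes, G is 5-colorable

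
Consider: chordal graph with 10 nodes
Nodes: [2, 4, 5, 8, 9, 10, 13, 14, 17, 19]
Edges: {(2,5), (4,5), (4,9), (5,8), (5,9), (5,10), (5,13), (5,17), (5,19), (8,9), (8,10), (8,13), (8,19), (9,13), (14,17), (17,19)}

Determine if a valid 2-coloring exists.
The clique on vertices [5, 8, 9, 13] has size 4 > 2, so it alone needs 4 colors.

No, G is not 2-colorable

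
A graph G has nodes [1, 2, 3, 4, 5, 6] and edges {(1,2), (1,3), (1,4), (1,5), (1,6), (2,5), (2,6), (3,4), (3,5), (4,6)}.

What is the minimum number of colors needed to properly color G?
Clique number ω(G) = 3 (lower bound: χ ≥ ω).
Odd cycle [3, 4, 6, 2, 5] needs 3 colors (χ ≥ 3).
Vertex 1 is adjacent to every vertex of [2, 3, 4, 5, 6], which already need 3 colors among themselves, so 1 needs a new color (χ ≥ 4).
The coloring below uses 4 colors, so χ(G) = 4.
A valid 4-coloring: color 1: [1]; color 2: [2, 3]; color 3: [4, 5]; color 4: [6].

χ(G) = 4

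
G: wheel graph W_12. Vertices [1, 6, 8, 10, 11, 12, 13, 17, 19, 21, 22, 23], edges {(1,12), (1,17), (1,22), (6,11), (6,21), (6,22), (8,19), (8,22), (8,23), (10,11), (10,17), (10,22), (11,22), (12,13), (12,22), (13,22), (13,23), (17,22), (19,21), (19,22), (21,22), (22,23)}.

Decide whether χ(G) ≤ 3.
No, G is not 3-colorable

Odd cycle [21, 6, 11, 10, 17, 1, 12, 13, 23, 8, 19] needs 3 colors (χ ≥ 3).
Vertex 22 is adjacent to every vertex of [1, 6, 8, 10, 11, 12, 13, 17, 19, 21, 23], which already need 3 colors among themselves, so 22 needs a new color (χ ≥ 4).
Hence χ(G) ≥ 4 > 3, so no proper 3-coloring exists.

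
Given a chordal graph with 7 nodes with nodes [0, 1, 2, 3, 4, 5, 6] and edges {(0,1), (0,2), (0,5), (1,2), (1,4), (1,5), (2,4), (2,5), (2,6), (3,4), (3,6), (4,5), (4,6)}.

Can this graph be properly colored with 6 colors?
Yes, G is 6-colorable

A valid 6-coloring: color 1: [2, 3]; color 2: [0, 4]; color 3: [5, 6]; color 4: [1].
(χ(G) = 4 ≤ 6.)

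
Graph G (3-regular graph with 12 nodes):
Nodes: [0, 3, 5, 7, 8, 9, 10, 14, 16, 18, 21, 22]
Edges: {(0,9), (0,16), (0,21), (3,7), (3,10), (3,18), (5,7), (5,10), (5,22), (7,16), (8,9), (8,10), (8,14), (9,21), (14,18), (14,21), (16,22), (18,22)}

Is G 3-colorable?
Yes, G is 3-colorable

A valid 3-coloring: color 1: [3, 5, 9, 14, 16]; color 2: [7, 10, 18, 21]; color 3: [0, 8, 22].
(χ(G) = 3 ≤ 3.)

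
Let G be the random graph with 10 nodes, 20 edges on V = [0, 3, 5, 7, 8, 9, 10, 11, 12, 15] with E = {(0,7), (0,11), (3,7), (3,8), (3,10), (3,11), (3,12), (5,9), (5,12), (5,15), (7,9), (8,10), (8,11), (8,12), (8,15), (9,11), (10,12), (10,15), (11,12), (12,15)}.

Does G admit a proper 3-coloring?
No, G is not 3-colorable

The clique on vertices [3, 8, 10, 12] has size 4 > 3, so it alone needs 4 colors.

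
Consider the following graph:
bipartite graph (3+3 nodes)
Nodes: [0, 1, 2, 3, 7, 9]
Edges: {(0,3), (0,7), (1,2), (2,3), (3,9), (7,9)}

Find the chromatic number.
Clique number ω(G) = 2 (lower bound: χ ≥ ω).
The graph is bipartite (no odd cycle), so 2 colors suffice: χ(G) = 2.
A valid 2-coloring: color 1: [1, 3, 7]; color 2: [0, 2, 9].

χ(G) = 2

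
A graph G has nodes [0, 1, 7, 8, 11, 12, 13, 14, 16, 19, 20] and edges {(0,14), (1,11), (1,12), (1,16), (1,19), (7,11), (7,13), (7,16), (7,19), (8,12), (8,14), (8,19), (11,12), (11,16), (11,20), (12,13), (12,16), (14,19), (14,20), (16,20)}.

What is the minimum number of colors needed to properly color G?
Clique number ω(G) = 4 (lower bound: χ ≥ ω).
The clique on [1, 11, 12, 16] has size 4, forcing χ ≥ 4, and the coloring below uses 4 colors, so χ(G) = 4.
A valid 4-coloring: color 1: [0, 7, 12, 20]; color 2: [11, 13, 19]; color 3: [14, 16]; color 4: [1, 8].

χ(G) = 4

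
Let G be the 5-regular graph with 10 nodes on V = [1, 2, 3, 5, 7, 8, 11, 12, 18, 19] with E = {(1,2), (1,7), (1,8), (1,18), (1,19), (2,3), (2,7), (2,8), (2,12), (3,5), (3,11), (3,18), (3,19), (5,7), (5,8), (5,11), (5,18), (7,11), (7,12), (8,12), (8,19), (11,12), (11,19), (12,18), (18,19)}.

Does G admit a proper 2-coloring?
No, G is not 2-colorable

The clique on vertices [1, 8, 19] has size 3 > 2, so it alone needs 3 colors.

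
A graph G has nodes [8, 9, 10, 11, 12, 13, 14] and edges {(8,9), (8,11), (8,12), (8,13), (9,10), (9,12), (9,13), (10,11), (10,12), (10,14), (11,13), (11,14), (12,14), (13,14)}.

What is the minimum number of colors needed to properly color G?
Clique number ω(G) = 3 (lower bound: χ ≥ ω).
Suppose a proper 3-coloring c exists. The clique [8, 9, 12] takes 3 distinct colors; by symmetry let c(8) = 1, c(9) = 2, c(12) = 3.
- Vertex 10: neighbors [9, 12] already have colors [2, 3] ⇒ c(10) = 1.
- Vertex 13: neighbors [8, 9] already have colors [1, 2] ⇒ c(13) = 3.
- Vertex 11: neighbors [8, 13] already have colors [1, 3] ⇒ c(11) = 2.
- Vertex 14: neighbors [10, 11, 12] already have colors [1, 2, 3] — all 3 colors blocked. Contradiction.
The forced assignments end in a contradiction, so G has no proper 3-coloring (χ ≥ 4).
The coloring below uses 4 colors, so χ(G) = 4.
A valid 4-coloring: color 1: [9, 11]; color 2: [12, 13]; color 3: [8, 10]; color 4: [14].

χ(G) = 4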